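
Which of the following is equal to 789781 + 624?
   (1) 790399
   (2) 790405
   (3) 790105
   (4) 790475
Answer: 2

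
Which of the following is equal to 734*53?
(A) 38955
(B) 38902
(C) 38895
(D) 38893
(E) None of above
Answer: B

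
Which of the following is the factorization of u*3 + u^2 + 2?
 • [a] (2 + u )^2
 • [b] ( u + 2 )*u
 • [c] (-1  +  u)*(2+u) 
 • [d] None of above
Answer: d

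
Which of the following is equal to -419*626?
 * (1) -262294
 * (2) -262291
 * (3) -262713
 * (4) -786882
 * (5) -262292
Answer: 1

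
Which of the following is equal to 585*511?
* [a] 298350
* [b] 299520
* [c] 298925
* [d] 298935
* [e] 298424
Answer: d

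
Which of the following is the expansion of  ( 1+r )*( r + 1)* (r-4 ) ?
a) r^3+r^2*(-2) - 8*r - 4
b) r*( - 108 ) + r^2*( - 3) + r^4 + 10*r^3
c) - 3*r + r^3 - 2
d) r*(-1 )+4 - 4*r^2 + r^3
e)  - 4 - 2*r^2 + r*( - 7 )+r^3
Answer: e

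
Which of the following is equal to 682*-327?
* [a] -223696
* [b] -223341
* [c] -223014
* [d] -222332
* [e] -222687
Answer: c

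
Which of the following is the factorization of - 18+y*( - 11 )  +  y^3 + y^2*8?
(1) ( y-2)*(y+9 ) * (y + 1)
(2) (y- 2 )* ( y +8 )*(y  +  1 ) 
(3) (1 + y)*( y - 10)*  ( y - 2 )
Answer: 1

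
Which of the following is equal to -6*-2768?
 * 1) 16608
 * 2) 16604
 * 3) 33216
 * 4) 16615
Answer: 1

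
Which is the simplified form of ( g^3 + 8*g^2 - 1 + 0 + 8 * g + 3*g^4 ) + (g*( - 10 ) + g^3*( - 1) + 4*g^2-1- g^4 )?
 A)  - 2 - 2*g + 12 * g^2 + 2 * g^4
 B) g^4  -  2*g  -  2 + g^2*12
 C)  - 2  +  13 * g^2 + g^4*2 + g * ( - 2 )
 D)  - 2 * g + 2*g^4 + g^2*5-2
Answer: A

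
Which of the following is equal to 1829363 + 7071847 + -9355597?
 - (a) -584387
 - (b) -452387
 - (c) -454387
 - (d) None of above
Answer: c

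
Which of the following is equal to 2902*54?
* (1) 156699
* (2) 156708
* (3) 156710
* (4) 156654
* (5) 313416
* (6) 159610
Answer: 2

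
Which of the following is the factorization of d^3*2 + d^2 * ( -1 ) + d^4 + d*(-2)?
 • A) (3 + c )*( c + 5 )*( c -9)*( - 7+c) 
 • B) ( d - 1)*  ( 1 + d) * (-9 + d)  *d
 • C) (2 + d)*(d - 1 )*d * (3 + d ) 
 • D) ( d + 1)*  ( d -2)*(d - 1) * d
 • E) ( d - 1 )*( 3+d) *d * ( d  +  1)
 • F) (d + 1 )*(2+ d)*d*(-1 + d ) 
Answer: F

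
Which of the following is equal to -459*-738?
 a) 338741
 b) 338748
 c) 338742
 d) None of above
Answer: c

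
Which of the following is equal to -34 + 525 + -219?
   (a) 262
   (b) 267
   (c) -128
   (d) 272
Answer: d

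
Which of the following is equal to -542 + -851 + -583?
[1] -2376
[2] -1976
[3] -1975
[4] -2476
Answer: 2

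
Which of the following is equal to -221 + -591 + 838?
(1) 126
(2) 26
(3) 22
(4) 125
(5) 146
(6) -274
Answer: 2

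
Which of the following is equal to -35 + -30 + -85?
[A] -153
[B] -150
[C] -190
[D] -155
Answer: B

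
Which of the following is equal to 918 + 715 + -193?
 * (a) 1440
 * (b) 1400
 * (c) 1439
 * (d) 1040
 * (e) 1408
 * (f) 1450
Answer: a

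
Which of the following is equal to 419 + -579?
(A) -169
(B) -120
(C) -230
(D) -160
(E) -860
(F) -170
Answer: D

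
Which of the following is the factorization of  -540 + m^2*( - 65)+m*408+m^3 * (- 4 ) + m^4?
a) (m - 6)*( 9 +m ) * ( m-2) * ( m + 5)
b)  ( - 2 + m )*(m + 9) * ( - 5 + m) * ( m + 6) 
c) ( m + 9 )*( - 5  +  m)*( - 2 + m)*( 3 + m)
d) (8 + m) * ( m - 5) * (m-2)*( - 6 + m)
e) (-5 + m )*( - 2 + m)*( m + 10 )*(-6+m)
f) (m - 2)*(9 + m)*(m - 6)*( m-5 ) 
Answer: f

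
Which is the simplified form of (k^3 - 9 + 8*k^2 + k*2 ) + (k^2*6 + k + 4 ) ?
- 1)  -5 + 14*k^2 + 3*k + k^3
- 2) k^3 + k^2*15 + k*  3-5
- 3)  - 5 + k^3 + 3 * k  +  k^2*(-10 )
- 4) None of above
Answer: 1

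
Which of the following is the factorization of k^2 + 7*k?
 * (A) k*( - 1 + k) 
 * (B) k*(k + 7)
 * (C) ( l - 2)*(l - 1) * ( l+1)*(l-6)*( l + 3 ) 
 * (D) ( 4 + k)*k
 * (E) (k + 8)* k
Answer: B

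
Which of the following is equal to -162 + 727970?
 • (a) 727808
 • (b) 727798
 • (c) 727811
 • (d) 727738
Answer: a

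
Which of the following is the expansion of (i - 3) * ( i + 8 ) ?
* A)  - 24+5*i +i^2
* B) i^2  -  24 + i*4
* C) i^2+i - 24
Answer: A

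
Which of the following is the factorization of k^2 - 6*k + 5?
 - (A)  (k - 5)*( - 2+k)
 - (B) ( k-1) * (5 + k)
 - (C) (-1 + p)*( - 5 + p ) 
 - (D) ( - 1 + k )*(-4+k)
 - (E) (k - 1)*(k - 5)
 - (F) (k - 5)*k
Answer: E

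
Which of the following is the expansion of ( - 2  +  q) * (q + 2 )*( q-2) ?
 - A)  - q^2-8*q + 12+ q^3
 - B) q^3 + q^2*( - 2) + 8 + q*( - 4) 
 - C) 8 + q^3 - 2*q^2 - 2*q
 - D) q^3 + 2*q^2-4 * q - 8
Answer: B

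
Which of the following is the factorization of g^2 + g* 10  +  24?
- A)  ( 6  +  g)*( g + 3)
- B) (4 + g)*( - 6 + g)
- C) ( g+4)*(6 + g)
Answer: C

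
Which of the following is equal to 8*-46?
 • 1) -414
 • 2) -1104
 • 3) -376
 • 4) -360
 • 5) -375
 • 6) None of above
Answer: 6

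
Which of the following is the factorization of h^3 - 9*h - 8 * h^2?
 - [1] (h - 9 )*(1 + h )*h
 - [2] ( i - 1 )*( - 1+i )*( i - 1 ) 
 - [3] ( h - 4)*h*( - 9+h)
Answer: 1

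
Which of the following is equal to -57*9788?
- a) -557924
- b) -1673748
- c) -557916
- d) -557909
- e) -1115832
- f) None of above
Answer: c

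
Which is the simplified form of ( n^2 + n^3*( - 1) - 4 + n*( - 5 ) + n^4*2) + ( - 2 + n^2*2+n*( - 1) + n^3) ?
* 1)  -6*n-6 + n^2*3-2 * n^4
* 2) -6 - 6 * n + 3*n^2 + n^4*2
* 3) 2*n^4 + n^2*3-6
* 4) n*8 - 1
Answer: 2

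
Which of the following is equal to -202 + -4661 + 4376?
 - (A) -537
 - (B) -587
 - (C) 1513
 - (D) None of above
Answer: D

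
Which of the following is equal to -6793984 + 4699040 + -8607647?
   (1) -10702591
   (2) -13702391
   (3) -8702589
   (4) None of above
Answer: 1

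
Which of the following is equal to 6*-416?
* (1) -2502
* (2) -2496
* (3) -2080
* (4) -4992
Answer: 2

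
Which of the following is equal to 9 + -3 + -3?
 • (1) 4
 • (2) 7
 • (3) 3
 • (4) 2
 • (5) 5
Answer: 3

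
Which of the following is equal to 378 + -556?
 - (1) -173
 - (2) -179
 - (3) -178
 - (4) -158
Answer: 3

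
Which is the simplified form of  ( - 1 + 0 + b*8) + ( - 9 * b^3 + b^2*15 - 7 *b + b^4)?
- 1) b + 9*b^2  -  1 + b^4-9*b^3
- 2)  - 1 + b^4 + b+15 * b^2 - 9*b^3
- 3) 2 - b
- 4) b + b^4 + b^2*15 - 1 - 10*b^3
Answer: 2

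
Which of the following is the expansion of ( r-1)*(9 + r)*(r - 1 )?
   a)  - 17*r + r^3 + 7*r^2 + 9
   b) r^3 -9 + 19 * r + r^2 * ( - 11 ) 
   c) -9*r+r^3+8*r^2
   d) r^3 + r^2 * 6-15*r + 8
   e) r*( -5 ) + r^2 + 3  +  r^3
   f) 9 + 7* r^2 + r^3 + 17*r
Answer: a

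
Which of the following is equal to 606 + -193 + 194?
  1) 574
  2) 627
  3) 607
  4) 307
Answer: 3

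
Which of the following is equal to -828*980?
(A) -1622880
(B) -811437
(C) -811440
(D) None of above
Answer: C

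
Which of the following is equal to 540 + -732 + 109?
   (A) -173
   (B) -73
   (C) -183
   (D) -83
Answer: D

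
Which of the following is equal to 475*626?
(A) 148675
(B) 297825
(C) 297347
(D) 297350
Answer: D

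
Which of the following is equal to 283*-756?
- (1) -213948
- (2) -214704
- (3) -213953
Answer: 1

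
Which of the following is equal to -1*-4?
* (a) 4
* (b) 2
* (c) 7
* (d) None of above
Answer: a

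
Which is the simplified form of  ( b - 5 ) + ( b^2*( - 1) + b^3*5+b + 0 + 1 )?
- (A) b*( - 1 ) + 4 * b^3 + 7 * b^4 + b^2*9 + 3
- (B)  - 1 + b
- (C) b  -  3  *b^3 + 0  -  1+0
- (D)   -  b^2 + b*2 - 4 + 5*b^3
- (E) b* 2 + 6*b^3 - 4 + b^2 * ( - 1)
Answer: D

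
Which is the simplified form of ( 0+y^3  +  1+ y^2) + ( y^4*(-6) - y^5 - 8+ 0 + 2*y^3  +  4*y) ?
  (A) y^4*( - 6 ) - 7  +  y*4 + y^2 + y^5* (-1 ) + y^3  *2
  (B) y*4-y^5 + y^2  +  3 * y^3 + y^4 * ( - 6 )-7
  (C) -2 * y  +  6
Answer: B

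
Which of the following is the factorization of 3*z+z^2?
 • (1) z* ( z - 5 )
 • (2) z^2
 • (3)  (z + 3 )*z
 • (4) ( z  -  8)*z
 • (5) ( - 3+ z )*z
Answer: 3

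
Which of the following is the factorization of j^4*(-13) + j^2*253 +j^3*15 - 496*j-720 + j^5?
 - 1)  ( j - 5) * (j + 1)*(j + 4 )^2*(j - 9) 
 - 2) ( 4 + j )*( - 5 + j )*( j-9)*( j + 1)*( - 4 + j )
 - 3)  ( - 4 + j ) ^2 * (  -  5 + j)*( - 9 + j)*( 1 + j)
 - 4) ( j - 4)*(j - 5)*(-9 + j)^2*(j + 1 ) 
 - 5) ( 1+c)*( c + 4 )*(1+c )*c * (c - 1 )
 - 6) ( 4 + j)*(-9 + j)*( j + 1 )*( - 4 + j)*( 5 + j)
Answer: 2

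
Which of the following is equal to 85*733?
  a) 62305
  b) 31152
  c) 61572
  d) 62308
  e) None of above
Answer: a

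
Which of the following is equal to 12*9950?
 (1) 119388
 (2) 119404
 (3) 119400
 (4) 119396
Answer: 3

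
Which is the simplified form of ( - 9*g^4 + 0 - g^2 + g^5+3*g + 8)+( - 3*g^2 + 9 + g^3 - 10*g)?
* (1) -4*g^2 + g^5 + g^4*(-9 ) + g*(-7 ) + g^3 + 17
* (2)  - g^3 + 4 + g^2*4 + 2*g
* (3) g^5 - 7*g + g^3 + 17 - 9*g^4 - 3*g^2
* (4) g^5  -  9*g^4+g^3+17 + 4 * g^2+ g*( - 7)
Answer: 1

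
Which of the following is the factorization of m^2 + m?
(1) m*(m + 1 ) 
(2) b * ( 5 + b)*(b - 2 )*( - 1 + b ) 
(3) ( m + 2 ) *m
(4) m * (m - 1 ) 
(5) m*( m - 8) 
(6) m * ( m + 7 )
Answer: 1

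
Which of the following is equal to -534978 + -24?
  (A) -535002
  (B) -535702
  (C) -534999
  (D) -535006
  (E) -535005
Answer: A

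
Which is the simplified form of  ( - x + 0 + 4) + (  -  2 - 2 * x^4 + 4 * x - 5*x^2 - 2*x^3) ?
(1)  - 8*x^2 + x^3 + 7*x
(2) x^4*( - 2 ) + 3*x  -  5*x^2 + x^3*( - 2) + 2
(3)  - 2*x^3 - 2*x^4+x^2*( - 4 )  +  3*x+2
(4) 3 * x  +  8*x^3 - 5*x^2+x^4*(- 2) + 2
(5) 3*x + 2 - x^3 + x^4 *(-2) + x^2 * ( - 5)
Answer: 2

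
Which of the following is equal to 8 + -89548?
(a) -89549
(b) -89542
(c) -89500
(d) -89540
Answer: d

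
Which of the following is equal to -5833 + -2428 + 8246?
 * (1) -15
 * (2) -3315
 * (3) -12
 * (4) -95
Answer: 1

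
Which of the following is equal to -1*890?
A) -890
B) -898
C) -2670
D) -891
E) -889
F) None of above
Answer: A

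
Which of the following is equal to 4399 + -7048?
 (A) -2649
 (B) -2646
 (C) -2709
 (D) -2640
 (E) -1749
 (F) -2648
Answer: A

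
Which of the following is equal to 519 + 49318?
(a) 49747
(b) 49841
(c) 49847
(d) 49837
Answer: d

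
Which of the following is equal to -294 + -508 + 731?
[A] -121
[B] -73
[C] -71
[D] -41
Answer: C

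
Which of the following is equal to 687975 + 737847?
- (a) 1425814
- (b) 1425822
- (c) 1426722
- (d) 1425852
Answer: b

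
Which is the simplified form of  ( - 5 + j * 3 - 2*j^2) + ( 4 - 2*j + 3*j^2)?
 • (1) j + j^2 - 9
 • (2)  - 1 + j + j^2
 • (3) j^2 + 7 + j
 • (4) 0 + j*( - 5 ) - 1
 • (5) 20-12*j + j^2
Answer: 2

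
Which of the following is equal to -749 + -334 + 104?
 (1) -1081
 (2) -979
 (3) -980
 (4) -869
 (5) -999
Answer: 2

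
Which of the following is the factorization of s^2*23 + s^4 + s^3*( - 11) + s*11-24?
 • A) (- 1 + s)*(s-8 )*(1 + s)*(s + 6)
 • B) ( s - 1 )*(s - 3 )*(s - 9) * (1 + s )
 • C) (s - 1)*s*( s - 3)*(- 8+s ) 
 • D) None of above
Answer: D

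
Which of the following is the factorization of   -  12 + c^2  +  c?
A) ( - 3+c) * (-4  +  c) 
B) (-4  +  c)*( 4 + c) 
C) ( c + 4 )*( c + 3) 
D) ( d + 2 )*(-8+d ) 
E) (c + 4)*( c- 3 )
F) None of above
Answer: E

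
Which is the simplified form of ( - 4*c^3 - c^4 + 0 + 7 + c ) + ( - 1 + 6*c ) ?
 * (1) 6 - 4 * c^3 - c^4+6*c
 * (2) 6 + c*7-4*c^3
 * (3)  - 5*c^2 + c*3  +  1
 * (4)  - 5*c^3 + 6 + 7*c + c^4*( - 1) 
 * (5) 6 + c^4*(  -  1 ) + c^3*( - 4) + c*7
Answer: 5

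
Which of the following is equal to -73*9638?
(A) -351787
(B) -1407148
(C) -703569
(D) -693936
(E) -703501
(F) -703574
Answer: F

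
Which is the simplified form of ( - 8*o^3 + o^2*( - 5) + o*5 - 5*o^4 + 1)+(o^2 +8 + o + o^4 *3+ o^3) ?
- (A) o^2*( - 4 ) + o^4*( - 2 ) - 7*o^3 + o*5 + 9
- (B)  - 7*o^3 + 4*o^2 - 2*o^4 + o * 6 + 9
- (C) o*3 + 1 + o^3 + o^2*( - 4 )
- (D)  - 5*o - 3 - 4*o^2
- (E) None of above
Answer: E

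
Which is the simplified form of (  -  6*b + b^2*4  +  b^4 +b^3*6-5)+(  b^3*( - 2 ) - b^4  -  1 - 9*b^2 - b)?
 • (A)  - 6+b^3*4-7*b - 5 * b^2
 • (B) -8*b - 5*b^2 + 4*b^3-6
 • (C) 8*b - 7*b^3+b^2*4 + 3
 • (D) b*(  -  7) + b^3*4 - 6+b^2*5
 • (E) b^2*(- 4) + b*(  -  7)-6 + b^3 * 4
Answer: A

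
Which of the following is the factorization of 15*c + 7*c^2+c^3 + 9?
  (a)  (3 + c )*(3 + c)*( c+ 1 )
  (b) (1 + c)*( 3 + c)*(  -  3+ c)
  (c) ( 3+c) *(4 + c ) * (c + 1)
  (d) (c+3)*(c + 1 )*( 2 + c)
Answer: a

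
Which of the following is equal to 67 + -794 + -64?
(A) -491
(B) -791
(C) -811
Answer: B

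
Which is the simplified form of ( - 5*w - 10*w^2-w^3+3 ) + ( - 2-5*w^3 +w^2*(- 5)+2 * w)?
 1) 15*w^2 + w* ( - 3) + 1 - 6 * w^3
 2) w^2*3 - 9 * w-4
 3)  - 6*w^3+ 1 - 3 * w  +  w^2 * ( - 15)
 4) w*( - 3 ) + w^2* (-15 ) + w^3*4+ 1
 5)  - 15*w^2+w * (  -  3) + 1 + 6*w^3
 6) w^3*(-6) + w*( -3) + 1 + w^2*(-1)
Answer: 3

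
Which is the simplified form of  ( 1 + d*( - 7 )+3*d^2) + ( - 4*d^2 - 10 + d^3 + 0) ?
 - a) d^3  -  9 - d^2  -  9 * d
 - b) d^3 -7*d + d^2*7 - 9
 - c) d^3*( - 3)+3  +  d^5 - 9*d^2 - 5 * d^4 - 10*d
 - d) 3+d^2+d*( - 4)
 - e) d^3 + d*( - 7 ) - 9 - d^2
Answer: e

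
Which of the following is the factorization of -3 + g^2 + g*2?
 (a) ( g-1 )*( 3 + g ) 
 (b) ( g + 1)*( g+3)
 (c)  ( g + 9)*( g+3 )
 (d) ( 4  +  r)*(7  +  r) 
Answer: a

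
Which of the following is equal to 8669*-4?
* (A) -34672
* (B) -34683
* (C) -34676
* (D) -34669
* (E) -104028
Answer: C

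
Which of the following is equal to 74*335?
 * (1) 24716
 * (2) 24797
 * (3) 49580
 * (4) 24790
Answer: 4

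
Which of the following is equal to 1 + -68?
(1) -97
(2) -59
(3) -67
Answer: 3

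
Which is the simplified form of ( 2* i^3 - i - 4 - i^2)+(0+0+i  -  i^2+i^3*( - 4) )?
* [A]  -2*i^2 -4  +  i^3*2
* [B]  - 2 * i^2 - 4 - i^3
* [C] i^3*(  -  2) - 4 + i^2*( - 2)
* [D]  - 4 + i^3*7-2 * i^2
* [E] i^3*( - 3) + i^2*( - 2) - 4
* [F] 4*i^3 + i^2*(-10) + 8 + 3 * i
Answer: C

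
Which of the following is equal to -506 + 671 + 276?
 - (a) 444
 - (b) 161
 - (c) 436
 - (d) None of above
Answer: d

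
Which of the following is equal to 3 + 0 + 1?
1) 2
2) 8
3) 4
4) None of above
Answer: 3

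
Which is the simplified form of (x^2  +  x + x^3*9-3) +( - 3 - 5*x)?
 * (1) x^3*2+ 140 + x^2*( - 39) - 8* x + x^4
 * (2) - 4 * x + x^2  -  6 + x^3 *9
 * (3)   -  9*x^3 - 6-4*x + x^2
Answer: 2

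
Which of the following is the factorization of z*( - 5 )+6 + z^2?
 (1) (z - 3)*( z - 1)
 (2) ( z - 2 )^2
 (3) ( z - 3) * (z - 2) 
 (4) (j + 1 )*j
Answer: 3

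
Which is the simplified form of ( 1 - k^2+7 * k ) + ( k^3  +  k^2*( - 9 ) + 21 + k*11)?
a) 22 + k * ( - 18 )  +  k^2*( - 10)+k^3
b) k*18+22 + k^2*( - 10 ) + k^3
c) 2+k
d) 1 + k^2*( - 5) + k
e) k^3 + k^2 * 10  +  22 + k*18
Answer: b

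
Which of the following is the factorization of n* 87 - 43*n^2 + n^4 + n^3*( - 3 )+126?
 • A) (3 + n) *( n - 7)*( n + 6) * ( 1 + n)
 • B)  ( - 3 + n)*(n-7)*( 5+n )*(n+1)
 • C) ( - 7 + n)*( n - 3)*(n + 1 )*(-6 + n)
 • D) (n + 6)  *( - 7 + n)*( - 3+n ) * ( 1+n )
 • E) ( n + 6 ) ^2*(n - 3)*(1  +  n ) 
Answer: D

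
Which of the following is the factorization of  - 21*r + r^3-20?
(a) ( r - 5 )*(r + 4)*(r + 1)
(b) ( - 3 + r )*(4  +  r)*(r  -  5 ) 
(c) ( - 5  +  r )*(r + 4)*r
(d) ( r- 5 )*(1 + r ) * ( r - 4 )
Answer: a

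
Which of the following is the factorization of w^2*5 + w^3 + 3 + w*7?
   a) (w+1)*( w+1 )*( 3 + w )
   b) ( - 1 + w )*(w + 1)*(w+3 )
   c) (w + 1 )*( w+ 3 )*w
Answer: a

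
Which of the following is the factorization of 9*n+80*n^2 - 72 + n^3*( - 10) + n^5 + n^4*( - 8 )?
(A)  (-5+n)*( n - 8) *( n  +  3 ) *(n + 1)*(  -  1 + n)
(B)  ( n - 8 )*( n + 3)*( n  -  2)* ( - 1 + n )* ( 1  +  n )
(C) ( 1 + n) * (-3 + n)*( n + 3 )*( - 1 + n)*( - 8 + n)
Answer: C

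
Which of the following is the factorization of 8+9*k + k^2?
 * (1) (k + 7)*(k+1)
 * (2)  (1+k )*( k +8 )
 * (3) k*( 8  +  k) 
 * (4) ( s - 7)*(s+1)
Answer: 2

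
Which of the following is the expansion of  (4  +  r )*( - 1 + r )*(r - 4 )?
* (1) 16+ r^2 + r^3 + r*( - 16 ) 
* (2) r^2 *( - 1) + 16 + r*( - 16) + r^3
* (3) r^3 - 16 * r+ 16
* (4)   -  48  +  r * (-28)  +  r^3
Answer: 2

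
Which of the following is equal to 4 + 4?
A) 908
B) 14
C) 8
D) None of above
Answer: C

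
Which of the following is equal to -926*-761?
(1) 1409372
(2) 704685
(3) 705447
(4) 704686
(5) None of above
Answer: 4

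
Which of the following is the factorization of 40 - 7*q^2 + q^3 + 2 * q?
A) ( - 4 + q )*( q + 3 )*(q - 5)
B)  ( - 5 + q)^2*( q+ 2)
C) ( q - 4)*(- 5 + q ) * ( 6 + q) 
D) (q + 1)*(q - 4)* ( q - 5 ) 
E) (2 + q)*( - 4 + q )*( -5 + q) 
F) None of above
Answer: E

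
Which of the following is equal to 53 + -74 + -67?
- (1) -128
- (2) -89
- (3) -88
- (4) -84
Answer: 3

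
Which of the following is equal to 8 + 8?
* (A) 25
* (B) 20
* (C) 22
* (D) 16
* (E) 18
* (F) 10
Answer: D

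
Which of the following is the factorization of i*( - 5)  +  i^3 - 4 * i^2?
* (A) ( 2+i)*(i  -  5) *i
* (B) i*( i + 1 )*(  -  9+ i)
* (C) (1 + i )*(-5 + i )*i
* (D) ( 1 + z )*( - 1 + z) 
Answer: C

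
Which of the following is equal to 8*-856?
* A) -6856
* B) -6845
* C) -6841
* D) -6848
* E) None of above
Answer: D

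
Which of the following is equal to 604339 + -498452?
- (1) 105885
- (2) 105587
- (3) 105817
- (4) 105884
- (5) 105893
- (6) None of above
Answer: 6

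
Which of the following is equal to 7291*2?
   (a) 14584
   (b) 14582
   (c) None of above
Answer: b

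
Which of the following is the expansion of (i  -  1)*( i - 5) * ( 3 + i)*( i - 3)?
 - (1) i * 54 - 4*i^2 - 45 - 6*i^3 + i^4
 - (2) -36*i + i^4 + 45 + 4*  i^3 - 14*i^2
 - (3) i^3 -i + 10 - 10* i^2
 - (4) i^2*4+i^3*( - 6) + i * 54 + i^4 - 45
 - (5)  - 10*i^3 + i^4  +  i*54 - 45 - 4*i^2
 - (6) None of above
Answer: 1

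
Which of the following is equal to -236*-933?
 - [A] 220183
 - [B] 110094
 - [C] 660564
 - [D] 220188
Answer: D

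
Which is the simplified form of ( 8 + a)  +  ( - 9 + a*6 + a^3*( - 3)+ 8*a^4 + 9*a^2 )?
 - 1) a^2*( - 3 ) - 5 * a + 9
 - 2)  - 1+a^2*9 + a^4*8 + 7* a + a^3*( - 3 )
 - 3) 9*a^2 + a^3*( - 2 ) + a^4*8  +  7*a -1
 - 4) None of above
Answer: 2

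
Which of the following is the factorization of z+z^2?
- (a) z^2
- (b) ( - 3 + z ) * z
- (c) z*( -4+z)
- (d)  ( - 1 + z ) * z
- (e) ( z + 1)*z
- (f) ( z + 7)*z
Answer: e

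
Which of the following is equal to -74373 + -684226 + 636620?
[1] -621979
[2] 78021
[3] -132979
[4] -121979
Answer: 4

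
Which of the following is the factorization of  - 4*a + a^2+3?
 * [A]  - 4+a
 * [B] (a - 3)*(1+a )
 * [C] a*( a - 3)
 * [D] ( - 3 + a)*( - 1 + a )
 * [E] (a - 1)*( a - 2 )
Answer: D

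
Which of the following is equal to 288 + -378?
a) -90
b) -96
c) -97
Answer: a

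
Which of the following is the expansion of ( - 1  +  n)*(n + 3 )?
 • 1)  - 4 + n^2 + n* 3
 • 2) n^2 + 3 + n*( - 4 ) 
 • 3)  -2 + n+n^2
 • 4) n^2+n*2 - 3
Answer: 4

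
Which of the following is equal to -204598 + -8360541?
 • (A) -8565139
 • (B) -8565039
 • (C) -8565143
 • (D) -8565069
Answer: A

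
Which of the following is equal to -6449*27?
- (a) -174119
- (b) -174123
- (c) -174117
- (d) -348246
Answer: b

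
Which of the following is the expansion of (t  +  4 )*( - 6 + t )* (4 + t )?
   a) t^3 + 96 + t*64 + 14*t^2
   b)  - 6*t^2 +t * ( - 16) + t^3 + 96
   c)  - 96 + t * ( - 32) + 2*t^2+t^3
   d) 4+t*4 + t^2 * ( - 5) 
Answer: c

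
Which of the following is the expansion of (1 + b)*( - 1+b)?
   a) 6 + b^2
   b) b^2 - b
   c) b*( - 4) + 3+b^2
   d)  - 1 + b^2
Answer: d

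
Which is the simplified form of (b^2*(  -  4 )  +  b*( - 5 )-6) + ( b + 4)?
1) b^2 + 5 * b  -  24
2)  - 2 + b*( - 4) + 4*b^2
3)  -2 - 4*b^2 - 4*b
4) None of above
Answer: 3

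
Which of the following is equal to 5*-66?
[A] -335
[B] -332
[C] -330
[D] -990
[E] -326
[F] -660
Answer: C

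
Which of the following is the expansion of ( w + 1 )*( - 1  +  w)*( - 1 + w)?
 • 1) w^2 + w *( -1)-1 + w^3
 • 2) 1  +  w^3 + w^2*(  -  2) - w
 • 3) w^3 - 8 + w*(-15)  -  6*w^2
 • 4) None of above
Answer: 4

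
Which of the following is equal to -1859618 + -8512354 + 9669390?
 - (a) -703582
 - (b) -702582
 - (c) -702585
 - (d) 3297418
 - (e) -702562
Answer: b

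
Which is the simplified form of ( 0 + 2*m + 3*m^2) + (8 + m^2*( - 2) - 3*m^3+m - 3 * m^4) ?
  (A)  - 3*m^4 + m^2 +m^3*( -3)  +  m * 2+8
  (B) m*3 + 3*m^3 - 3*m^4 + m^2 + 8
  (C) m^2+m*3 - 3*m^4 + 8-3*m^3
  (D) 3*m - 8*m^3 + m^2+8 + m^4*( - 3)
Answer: C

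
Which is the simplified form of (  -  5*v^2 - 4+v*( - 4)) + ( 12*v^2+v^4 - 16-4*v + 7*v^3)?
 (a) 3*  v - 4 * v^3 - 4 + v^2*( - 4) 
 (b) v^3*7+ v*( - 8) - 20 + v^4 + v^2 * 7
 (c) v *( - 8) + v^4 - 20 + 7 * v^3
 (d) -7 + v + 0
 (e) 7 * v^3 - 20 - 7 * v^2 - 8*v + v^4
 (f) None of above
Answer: b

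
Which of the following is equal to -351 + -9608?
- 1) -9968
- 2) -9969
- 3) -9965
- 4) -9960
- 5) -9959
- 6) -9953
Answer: 5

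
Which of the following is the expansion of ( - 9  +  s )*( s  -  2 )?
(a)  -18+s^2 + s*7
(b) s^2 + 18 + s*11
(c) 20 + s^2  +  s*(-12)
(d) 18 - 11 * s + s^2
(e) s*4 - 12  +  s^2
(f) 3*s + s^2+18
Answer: d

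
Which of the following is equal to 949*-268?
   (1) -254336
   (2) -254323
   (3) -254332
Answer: 3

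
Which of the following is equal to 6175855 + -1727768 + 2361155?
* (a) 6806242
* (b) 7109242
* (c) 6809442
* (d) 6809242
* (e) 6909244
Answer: d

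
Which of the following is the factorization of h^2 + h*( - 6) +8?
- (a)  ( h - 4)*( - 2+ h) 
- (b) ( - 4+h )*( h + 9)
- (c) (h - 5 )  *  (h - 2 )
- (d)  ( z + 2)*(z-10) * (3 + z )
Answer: a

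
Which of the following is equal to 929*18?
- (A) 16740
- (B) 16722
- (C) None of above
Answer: B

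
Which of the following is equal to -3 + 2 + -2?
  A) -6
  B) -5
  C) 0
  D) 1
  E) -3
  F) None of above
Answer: E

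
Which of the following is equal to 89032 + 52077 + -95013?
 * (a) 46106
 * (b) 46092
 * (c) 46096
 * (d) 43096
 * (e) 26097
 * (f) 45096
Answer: c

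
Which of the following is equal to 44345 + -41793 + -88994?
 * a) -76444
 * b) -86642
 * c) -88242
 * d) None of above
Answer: d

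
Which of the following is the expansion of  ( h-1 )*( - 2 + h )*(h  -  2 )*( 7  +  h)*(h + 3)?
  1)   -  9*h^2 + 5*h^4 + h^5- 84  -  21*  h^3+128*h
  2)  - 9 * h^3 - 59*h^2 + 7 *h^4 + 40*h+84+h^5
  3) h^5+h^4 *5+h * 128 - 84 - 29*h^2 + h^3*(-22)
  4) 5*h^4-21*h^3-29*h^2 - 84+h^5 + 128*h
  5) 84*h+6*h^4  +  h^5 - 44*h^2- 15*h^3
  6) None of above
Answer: 4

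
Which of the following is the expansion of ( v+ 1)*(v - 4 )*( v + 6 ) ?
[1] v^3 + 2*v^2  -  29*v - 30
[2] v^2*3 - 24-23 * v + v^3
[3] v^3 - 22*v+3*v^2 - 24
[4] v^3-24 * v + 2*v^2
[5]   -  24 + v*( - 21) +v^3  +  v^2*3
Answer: 3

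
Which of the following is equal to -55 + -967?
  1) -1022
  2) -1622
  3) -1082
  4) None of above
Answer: 1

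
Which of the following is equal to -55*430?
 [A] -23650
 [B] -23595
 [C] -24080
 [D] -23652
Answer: A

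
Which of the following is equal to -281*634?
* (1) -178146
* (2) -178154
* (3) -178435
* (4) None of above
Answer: 2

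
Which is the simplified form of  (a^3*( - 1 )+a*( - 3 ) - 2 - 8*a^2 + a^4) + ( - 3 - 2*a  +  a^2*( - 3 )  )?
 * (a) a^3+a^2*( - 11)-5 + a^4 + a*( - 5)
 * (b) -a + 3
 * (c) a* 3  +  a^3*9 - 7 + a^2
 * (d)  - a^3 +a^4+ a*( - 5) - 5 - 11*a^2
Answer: d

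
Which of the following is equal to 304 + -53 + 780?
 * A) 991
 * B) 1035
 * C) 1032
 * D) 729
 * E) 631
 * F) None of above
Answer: F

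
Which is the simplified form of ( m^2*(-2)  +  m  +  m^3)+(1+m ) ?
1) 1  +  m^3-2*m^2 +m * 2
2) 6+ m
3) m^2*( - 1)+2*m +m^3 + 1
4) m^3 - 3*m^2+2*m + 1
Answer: 1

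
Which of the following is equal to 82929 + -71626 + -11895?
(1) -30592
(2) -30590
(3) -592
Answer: 3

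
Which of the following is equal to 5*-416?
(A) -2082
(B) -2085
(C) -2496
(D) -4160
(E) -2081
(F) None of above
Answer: F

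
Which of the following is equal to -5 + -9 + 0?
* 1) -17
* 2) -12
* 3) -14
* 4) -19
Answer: 3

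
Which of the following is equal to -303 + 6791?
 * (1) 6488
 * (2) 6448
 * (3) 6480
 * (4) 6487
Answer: 1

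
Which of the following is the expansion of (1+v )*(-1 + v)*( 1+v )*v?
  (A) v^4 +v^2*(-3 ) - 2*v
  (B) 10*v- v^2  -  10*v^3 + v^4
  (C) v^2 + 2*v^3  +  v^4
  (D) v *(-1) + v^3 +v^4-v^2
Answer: D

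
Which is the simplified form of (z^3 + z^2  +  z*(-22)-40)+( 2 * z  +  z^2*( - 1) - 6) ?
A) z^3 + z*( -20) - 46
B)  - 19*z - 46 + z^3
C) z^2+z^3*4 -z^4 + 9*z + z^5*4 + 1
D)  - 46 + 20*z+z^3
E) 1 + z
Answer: A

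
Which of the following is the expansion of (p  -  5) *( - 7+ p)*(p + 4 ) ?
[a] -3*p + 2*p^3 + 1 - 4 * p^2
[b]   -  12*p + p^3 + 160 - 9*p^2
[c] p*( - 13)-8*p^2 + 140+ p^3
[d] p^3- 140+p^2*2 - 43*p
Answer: c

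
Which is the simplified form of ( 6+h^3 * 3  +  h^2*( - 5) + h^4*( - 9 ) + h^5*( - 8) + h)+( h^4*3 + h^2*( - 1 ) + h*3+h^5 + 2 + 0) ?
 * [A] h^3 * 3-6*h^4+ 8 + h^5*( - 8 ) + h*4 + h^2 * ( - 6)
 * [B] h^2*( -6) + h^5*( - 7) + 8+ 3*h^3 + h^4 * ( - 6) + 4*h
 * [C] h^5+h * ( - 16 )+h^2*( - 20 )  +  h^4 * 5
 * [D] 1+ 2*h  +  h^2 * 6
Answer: B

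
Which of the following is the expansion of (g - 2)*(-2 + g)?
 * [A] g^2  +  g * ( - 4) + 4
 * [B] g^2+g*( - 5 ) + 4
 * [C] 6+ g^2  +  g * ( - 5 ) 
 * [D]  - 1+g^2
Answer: A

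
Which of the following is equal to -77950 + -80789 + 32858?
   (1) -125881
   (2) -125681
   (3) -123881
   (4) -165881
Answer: 1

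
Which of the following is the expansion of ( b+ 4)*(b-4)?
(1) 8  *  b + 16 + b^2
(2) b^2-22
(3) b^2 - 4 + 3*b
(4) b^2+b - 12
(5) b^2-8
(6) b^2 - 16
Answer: 6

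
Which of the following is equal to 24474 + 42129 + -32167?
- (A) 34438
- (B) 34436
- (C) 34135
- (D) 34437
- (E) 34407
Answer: B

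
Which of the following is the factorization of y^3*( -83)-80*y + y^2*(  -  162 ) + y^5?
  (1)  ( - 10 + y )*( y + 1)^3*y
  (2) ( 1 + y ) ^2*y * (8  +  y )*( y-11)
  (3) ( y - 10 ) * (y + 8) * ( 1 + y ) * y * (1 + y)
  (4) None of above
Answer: 3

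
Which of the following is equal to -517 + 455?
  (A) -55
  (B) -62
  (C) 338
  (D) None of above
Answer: B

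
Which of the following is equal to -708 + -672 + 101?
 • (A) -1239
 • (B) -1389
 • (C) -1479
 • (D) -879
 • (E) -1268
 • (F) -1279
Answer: F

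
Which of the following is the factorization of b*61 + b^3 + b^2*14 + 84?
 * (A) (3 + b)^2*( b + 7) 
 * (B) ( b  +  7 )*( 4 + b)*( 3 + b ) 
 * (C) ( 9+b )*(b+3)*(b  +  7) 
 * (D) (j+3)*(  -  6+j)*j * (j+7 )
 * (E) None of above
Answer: B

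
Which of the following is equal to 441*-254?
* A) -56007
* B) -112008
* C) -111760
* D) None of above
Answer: D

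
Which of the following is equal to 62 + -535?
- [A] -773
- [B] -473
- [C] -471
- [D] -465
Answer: B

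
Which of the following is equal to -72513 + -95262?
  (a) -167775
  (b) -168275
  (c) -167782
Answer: a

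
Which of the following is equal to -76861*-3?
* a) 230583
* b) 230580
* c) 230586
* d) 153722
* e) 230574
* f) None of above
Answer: a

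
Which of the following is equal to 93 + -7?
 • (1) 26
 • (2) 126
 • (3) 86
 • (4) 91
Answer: 3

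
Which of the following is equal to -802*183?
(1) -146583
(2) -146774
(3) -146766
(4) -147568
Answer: 3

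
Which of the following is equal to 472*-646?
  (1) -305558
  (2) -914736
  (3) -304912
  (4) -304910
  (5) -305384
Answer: 3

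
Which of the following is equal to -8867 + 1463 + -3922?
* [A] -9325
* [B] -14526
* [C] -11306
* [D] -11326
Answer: D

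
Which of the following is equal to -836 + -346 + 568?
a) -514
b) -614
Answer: b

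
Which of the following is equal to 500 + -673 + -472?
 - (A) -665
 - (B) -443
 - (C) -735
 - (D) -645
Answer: D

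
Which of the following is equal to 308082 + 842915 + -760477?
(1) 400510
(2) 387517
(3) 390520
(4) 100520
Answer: 3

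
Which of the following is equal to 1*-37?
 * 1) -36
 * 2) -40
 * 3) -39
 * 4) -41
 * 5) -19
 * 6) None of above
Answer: 6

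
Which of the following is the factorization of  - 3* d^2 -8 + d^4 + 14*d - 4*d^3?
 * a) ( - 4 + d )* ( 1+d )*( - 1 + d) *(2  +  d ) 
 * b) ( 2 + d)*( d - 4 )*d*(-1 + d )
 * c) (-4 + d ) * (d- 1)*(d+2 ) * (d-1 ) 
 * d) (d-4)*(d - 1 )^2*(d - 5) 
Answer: c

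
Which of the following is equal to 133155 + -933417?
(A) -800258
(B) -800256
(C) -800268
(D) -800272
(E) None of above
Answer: E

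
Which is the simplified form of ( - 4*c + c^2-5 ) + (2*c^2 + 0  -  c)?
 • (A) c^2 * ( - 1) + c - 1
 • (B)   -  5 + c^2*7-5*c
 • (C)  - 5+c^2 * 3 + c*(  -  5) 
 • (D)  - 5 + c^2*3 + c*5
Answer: C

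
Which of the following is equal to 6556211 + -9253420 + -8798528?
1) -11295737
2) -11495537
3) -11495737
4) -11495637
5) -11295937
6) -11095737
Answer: 3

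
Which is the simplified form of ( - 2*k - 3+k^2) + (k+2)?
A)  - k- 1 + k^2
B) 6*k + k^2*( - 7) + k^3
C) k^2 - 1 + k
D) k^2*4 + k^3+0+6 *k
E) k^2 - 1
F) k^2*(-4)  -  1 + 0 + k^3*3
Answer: A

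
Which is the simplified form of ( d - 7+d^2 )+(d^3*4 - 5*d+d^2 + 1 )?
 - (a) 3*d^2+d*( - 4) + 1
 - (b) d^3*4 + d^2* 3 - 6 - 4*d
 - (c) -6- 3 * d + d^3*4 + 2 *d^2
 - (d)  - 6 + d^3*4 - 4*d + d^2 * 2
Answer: d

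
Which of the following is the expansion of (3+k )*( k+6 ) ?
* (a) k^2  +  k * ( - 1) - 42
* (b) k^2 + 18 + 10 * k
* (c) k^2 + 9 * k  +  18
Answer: c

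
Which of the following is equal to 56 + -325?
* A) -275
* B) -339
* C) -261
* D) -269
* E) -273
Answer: D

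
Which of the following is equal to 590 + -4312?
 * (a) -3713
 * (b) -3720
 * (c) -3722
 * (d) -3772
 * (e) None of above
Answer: c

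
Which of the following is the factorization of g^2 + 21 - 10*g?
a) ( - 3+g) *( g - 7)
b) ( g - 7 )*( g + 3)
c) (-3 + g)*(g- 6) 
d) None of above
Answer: a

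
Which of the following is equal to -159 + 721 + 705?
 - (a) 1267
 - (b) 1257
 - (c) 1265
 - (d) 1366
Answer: a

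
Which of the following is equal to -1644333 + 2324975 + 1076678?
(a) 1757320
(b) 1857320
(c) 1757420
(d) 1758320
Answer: a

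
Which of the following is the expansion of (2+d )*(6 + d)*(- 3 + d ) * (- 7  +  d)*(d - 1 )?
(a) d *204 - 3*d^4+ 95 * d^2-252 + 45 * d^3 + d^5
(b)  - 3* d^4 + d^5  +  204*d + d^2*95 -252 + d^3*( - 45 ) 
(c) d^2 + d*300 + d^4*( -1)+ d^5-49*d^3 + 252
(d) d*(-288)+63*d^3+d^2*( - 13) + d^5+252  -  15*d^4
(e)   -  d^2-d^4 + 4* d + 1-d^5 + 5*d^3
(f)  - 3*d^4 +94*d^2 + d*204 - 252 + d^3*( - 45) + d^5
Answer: b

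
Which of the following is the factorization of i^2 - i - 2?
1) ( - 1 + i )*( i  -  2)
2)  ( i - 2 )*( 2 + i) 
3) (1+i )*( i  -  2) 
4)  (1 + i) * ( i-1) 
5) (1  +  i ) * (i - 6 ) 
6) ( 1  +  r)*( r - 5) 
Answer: 3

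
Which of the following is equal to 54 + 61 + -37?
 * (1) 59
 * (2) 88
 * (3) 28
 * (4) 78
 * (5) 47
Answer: 4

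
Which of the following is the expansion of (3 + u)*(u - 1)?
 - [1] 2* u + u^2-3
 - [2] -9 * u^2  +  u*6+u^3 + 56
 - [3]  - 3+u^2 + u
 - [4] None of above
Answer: 1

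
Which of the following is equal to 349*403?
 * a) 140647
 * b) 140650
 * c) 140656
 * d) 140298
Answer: a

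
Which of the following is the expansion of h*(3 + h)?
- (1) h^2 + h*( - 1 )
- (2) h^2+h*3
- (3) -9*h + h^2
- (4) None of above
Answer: 2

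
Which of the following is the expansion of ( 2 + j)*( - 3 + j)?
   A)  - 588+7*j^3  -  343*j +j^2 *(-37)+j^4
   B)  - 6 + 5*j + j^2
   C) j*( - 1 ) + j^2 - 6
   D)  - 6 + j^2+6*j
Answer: C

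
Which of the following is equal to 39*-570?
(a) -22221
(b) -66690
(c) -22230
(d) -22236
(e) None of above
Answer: c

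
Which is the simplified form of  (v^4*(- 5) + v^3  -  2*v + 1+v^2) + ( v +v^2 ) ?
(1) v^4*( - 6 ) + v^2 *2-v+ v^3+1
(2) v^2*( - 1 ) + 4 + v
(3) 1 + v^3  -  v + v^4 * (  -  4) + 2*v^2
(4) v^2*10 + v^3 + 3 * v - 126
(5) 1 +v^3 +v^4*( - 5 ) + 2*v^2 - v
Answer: 5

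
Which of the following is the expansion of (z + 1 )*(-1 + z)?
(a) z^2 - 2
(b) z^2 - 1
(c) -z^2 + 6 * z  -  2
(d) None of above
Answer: b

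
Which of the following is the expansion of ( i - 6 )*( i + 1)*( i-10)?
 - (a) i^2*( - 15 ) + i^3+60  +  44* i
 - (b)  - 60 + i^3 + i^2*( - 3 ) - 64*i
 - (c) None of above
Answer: a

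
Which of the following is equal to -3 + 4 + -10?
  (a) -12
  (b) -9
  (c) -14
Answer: b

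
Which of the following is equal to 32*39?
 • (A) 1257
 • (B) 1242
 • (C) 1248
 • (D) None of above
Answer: C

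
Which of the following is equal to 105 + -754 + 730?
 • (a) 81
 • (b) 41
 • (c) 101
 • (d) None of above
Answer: a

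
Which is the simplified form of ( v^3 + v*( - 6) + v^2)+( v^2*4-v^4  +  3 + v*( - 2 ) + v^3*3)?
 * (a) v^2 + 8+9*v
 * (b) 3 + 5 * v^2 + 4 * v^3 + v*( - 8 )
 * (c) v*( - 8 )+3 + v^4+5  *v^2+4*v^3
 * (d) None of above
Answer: d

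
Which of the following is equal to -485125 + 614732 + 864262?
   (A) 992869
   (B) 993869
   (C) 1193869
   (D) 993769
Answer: B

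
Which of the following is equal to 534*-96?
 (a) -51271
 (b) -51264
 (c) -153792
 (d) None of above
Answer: b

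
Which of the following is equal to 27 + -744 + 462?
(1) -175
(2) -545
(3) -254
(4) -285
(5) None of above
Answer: 5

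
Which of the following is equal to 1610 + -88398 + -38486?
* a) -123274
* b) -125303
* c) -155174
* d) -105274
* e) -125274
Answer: e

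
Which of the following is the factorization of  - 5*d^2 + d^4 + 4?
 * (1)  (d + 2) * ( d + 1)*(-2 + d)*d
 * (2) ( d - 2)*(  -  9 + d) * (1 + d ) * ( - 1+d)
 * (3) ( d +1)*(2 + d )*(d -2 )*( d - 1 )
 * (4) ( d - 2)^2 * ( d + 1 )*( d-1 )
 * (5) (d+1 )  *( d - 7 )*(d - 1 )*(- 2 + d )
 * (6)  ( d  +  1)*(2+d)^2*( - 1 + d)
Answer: 3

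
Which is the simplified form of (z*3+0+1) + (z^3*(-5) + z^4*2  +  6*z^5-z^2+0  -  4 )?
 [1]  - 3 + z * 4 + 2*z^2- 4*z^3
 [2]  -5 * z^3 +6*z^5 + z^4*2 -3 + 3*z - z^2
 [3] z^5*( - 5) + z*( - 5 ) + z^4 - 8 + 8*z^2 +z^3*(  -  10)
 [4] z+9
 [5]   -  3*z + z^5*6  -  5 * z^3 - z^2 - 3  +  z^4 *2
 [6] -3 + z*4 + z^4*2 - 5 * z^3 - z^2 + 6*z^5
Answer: 2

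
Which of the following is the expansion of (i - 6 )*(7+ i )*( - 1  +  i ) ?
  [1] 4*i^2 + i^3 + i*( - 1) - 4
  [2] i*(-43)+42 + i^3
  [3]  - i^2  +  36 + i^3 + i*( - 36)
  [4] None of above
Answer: 2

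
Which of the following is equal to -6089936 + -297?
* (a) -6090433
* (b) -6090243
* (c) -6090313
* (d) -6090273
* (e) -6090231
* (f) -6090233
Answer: f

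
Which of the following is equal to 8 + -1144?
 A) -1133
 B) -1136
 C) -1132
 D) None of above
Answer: B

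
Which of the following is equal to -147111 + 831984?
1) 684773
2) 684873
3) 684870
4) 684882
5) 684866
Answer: 2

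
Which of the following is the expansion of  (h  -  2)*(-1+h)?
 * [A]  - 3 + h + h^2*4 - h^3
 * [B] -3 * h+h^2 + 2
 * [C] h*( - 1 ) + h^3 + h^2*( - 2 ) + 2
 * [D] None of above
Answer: B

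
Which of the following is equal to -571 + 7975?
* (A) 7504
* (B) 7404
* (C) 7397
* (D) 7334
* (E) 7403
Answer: B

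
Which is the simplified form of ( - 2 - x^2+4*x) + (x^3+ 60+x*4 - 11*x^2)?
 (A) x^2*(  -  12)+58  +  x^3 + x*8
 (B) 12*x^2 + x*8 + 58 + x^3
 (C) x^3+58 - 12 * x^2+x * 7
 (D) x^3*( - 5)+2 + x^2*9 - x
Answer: A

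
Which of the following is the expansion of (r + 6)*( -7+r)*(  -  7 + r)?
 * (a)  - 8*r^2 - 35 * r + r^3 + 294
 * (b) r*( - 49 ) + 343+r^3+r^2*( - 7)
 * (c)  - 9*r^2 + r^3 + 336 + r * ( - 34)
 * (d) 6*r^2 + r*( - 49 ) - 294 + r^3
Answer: a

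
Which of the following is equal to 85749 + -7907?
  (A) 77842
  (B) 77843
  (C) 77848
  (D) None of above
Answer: A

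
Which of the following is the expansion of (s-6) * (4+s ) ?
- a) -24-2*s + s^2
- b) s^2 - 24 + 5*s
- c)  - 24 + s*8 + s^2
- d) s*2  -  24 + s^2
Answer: a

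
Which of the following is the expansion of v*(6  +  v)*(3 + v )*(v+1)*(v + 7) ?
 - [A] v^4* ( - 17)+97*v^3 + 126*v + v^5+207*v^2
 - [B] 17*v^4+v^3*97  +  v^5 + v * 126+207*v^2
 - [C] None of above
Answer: B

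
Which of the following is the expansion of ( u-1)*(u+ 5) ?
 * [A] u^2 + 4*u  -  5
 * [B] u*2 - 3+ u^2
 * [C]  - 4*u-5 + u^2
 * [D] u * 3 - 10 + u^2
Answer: A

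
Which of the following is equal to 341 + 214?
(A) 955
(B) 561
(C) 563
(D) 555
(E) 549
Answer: D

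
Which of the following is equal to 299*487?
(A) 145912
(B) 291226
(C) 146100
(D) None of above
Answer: D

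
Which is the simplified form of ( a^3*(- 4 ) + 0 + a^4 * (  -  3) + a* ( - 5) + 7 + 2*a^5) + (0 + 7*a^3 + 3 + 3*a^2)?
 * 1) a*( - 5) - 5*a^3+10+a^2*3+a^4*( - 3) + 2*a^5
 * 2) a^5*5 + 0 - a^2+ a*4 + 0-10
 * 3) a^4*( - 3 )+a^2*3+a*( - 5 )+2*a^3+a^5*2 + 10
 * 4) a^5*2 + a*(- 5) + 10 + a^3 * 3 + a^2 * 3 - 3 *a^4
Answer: 4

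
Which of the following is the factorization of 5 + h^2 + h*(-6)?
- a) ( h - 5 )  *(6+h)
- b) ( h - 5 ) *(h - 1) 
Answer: b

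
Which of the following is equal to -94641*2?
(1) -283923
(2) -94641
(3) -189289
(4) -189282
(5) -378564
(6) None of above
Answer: 4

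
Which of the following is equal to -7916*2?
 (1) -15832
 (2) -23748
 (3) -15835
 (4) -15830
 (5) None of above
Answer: 1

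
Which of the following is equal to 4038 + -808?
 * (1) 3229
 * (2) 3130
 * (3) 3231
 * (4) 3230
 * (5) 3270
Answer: 4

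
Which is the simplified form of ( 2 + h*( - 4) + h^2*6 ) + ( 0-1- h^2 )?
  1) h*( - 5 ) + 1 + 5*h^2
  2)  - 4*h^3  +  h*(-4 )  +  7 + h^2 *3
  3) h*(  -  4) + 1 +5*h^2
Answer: 3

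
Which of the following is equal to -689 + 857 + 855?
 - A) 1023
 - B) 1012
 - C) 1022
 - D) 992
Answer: A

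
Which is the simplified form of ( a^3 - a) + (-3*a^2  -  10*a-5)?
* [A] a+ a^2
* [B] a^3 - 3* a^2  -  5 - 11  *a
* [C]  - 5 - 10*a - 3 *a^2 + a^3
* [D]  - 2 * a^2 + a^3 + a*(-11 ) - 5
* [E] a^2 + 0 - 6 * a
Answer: B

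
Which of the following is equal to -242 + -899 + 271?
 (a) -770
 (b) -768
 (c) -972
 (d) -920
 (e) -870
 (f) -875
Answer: e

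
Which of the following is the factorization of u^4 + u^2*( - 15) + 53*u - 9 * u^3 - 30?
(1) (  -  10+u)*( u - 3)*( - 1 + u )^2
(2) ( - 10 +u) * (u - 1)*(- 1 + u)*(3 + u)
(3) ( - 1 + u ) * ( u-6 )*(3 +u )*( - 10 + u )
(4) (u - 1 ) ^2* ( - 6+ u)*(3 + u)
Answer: 2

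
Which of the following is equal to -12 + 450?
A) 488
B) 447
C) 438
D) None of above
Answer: C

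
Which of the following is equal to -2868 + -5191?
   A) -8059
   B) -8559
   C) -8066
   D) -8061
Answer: A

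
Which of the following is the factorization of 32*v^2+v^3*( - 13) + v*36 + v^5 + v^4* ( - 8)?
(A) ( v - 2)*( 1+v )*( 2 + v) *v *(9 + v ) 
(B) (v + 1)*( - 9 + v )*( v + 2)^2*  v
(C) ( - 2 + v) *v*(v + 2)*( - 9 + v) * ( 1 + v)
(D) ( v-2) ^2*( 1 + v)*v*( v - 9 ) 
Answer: C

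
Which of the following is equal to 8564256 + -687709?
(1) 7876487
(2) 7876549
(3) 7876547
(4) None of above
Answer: 3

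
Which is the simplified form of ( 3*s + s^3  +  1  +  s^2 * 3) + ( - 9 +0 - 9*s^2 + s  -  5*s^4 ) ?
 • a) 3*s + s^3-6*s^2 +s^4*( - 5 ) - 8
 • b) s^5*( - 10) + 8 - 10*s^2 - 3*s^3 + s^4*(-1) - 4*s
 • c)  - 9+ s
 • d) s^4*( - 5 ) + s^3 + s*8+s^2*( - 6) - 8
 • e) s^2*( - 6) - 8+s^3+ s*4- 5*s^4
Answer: e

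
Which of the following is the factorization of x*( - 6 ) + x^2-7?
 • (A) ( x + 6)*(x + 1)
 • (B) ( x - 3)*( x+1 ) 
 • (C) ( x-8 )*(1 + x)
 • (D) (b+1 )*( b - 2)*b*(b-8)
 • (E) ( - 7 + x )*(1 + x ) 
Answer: E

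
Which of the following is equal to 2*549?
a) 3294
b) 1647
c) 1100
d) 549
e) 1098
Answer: e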